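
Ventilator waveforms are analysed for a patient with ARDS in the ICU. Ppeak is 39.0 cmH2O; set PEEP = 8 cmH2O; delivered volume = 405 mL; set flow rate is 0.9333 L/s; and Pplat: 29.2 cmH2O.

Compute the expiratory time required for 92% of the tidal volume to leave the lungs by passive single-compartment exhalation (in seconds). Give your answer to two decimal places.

R = (PIP − Pplat)/V̇ = (39.0 − 29.2) / 0.9333 = 9.8/0.9333 = 10.5 cmH2O·s/L.
C = Vt/(Pplat − PEEP) = 405.0 / (29.2 − 8) = 405.0/21.2 = 19.104 mL/cmH2O.
τ = R × C = 10.5 × 0.0191 L/cmH2O = 0.2006 s.
t = −τ·ln(1 − 0.92) = −0.2006·ln(0.08) = 0.5067 s.

0.51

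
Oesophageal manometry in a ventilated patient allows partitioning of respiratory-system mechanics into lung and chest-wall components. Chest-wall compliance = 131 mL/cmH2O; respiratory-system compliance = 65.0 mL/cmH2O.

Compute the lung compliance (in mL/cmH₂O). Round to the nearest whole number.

1/CL = 1/Crs − 1/Ccw.
1/CL = 1/65.0 − 1/131 = 0.007751.
CL = 129.02 mL/cmH2O.

129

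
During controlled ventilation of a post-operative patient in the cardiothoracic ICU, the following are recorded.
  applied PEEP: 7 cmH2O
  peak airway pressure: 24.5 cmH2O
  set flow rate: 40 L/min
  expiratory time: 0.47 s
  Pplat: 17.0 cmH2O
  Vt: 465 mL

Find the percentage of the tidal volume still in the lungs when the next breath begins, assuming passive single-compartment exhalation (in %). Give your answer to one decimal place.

Flow: 40 L/min ÷ 60 = 0.6667 L/s.
R = (PIP − Pplat)/V̇ = (24.5 − 17.0) / 0.6667 = 7.5/0.6667 = 11.249 cmH2O·s/L.
C = Vt/(Pplat − PEEP) = 465.0 / (17.0 − 7) = 465.0/10.0 = 46.5 mL/cmH2O.
τ = R × C = 11.249 × 0.0465 L/cmH2O = 0.5231 s.
Fraction remaining at end-expiration = e^(−Te/τ) = e^(−0.47/0.5231) = 0.4072 → 40.72%.

40.7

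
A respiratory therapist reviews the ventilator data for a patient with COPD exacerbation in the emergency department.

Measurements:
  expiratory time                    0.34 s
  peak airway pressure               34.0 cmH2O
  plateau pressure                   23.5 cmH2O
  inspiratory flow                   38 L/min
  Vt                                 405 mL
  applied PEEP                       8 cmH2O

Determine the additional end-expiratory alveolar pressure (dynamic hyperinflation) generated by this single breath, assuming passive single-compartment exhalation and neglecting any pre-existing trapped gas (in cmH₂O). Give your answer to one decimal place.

7.1

Flow: 38 L/min ÷ 60 = 0.6333 L/s.
R = (PIP − Pplat)/V̇ = (34.0 − 23.5) / 0.6333 = 10.5/0.6333 = 16.58 cmH2O·s/L.
C = Vt/(Pplat − PEEP) = 405.0 / (23.5 − 8) = 405.0/15.5 = 26.129 mL/cmH2O.
τ = R × C = 16.58 × 0.02613 L/cmH2O = 0.4332 s.
Fraction remaining = e^(−Te/τ) = e^(−0.34/0.4332) = 0.4562; trapped volume = 405.0 × 0.4562 = 184.76 mL.
Additional alveolar pressure from trapping ≈ V_trapped / C = 184.76 / 26.129 = 7.071 cmH2O.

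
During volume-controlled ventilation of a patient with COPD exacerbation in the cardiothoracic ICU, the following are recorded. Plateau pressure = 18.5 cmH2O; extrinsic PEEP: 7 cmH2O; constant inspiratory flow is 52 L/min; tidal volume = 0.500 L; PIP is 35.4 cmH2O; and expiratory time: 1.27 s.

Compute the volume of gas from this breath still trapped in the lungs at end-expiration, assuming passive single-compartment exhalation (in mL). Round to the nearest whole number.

Flow: 52 L/min ÷ 60 = 0.8667 L/s.
R = (PIP − Pplat)/V̇ = (35.4 − 18.5) / 0.8667 = 16.9/0.8667 = 19.499 cmH2O·s/L.
C = Vt/(Pplat − PEEP) = 500.0 / (18.5 − 7) = 500.0/11.5 = 43.478 mL/cmH2O.
τ = R × C = 19.499 × 0.04348 L/cmH2O = 0.8478 s.
Fraction remaining = e^(−Te/τ) = e^(−1.27/0.8478) = 0.2236.
Trapped volume = 500.0 × 0.2236 = 111.8 mL.

112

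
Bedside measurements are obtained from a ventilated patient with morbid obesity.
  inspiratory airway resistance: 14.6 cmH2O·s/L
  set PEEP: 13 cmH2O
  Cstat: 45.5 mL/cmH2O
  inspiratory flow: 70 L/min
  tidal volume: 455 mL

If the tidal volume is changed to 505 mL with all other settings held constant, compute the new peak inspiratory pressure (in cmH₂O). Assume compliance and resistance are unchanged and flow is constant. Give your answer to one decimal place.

Flow: 70 L/min ÷ 60 = 1.1667 L/s.
PIP = Vt/C + R·V̇ + PEEP (constant-flow equation of motion).
Only the elastic term changes: ΔPIP = ΔVt / C = (505 − 455) / 45.5 = 1.099 cmH2O.
Original PIP = 455/45.5 + 14.6×1.1667 + 13 = 40.034 cmH2O; new PIP = 40.034 + (1.099) = 41.133 cmH2O.

41.1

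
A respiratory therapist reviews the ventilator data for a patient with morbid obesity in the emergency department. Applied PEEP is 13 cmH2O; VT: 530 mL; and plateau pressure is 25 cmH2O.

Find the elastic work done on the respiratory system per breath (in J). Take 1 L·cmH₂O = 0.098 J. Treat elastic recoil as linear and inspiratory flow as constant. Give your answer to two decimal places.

0.31

Elastic work ≈ ½ × (Pplat − PEEP) × Vt = 0.5 × (25 − 13) × 0.530 L = 0.5 × 12.0 × 0.530 = 3.18 L·cmH2O.
× 0.098 J/(L·cmH2O) → 0.3116 J.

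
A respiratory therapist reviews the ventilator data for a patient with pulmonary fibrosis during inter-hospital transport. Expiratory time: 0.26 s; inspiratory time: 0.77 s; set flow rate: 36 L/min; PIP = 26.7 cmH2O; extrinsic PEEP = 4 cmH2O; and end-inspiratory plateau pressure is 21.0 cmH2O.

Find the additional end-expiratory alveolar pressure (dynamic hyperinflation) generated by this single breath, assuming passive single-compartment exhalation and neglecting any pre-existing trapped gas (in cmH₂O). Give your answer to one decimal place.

Flow: 36 L/min ÷ 60 = 0.6 L/s.
Vt = flow × Ti = 0.6 L/s × 0.77 s × 1000 mL/L = 462.0 mL.
R = (PIP − Pplat)/V̇ = (26.7 − 21.0) / 0.6 = 5.7/0.6 = 9.5 cmH2O·s/L.
C = Vt/(Pplat − PEEP) = 462.0 / (21.0 − 4) = 462.0/17.0 = 27.176 mL/cmH2O.
τ = R × C = 9.5 × 0.02718 L/cmH2O = 0.2582 s.
Fraction remaining = e^(−Te/τ) = e^(−0.26/0.2582) = 0.3653; trapped volume = 462.0 × 0.3653 = 168.77 mL.
Additional alveolar pressure from trapping ≈ V_trapped / C = 168.77 / 27.176 = 6.21 cmH2O.

6.2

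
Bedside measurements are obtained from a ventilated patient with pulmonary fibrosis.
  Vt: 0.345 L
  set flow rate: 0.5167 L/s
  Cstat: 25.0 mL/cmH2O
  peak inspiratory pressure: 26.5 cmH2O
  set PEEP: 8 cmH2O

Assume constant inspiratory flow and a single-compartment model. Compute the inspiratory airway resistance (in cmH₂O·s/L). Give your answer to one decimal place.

9.1

Equation of motion (constant flow): PIP = Vt/C + R·V̇ + PEEP.
R·V̇ = PIP − Vt/C − PEEP = 26.5 − 345/25.0 − 8 = 26.5 − 13.8 − 8 = 4.7 cmH2O.
R = 4.7 / 0.5167 = 9.096 cmH2O·s/L.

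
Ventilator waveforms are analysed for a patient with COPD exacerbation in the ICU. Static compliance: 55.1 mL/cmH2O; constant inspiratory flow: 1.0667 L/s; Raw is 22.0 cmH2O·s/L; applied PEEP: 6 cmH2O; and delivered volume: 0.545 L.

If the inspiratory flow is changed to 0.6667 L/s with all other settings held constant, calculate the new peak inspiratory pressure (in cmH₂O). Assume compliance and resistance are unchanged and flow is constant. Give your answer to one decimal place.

30.6

PIP = Vt/C + R·V̇ + PEEP (constant-flow equation of motion).
Only the resistive term changes: ΔPIP = R × ΔV̇ = 22.0 × (0.6667 − 1.0667) = 22.0 × -0.4 = -8.8 cmH2O.
Original PIP = 545/55.1 + 22.0×1.0667 + 6 = 39.359 cmH2O; new PIP = 39.359 + (-8.8) = 30.559 cmH2O.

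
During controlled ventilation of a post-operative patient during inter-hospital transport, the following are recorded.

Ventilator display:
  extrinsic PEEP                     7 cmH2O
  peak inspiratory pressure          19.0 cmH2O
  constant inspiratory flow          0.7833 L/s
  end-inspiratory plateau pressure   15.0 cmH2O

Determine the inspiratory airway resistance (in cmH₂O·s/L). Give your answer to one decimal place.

Raw = (PIP − Pplat) / flow = (19.0 − 15.0) / 0.7833 = 4.0 / 0.7833 = 5.107 cmH2O·s/L.

5.1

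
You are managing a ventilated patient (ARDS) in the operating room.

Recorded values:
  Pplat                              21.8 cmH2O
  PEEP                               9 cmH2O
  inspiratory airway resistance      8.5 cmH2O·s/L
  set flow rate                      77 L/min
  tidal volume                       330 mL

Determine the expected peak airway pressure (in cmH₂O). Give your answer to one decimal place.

Flow: 77 L/min ÷ 60 = 1.2833 L/s.
PIP = Pplat + Raw × flow = 21.8 + 8.5 × 1.2833 = 21.8 + 10.908 = 32.708 cmH2O.

32.7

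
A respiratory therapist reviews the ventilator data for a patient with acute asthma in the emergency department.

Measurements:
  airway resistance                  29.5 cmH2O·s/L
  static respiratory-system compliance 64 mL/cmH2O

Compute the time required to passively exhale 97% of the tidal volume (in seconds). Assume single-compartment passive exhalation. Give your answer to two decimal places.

τ = R × C = 29.5 × 64 mL/cmH2O = 29.5 × 0.064 L/cmH2O = 1.888 s.
Exhaled fraction f = 1 − e^(−t/τ) → t = −τ·ln(1 − f) = −1.888·ln(0.03) = 6.62 s.

6.62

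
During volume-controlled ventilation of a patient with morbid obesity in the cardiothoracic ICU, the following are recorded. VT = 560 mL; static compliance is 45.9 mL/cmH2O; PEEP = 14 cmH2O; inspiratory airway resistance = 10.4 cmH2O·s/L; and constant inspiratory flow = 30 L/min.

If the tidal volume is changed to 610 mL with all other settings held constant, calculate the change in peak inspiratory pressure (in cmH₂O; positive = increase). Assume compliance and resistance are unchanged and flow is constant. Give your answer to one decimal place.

PIP = Vt/C + R·V̇ + PEEP (constant-flow equation of motion).
Only the elastic term changes: ΔPIP = ΔVt / C = (610 − 560) / 45.9 = 1.089 cmH2O.

1.1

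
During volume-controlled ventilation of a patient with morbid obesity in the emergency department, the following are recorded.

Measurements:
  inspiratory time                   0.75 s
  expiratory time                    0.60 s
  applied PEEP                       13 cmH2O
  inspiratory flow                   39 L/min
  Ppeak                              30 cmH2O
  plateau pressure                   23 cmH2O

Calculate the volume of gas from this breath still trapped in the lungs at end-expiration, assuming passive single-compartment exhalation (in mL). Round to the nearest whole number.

155

Flow: 39 L/min ÷ 60 = 0.65 L/s.
Vt = flow × Ti = 0.65 L/s × 0.75 s × 1000 mL/L = 487.5 mL.
R = (PIP − Pplat)/V̇ = (30 − 23) / 0.65 = 7.0/0.65 = 10.769 cmH2O·s/L.
C = Vt/(Pplat − PEEP) = 487.5 / (23 − 13) = 487.5/10.0 = 48.75 mL/cmH2O.
τ = R × C = 10.769 × 0.04875 L/cmH2O = 0.525 s.
Fraction remaining = e^(−Te/τ) = e^(−0.60/0.525) = 0.3189.
Trapped volume = 487.5 × 0.3189 = 155.46 mL.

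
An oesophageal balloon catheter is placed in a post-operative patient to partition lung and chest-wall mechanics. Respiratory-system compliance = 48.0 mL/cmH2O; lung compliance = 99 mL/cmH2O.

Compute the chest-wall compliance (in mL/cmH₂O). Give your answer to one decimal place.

93.2

1/Ccw = 1/Crs − 1/CL.
1/Ccw = 1/48.0 − 1/99 = 0.01073.
Ccw = 93.197 mL/cmH2O.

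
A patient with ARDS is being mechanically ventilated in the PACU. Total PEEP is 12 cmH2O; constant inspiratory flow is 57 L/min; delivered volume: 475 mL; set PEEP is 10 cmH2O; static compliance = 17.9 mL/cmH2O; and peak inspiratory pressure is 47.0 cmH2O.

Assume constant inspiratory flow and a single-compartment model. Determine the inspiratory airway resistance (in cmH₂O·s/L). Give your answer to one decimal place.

8.9

Flow: 57 L/min ÷ 60 = 0.95 L/s.
Total PEEP = 12 cmH2O (set 10 + intrinsic 2); this is the baseline alveolar pressure.
Equation of motion (constant flow): PIP = Vt/C + R·V̇ + PEEP.
R·V̇ = PIP − Vt/C − PEEP = 47.0 − 475/17.9 − 12 = 47.0 − 26.536 − 12 = 8.464 cmH2O.
R = 8.464 / 0.95 = 8.909 cmH2O·s/L.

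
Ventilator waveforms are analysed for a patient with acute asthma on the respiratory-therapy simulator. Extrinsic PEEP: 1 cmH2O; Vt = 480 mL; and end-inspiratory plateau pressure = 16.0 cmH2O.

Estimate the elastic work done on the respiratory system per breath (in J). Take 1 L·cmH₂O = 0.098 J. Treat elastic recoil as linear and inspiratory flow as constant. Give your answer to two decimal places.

0.35

Elastic work ≈ ½ × (Pplat − PEEP) × Vt = 0.5 × (16.0 − 1) × 0.480 L = 0.5 × 15.0 × 0.480 = 3.6 L·cmH2O.
× 0.098 J/(L·cmH2O) → 0.3528 J.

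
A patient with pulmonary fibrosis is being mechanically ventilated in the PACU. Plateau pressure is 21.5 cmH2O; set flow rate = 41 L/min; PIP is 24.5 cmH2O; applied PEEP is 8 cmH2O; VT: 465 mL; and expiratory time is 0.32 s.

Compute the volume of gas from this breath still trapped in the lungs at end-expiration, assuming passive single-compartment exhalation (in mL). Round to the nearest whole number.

Flow: 41 L/min ÷ 60 = 0.6833 L/s.
R = (PIP − Pplat)/V̇ = (24.5 − 21.5) / 0.6833 = 3.0/0.6833 = 4.39 cmH2O·s/L.
C = Vt/(Pplat − PEEP) = 465.0 / (21.5 − 8) = 465.0/13.5 = 34.444 mL/cmH2O.
τ = R × C = 4.39 × 0.03444 L/cmH2O = 0.1512 s.
Fraction remaining = e^(−Te/τ) = e^(−0.32/0.1512) = 0.1205.
Trapped volume = 465.0 × 0.1205 = 56.033 mL.

56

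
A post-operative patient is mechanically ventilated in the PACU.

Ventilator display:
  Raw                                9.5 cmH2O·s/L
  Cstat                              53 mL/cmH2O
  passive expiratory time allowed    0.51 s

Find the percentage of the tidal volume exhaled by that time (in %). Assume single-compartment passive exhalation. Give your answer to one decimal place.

τ = R × C = 9.5 × 53 mL/cmH2O = 9.5 × 0.053 L/cmH2O = 0.5035 s.
Passive exhalation: V(t)/V₀ = e^(−t/τ) = e^(−0.51/0.5035) = 0.3632.
Fraction exhaled = 1 − 0.3632 = 0.6368 → 63.68%.

63.7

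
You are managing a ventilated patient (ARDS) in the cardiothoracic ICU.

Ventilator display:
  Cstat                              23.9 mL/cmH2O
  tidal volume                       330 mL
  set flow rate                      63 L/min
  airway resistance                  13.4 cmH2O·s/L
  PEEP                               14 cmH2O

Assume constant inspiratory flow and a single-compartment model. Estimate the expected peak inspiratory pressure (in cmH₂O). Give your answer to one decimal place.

41.9

Flow: 63 L/min ÷ 60 = 1.05 L/s.
Equation of motion (constant flow): PIP = Vt/C + R·V̇ + PEEP.
PIP = 330/23.9 + 13.4×1.05 + 14 = 13.808 + 14.07 + 14 = 41.878 cmH2O.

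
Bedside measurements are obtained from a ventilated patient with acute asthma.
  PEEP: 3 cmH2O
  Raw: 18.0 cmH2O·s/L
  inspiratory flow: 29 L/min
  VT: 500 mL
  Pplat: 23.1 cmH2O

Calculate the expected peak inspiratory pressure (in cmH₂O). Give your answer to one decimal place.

31.8

Flow: 29 L/min ÷ 60 = 0.4833 L/s.
PIP = Pplat + Raw × flow = 23.1 + 18.0 × 0.4833 = 23.1 + 8.699 = 31.799 cmH2O.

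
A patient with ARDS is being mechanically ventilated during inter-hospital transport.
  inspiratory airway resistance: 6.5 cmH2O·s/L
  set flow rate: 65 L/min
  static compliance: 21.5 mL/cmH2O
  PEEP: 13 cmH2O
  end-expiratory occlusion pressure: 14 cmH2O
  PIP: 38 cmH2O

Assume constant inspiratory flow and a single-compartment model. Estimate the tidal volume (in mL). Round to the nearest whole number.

365

Flow: 65 L/min ÷ 60 = 1.0833 L/s.
Total PEEP = 14 cmH2O (set 13 + intrinsic 1); this is the baseline alveolar pressure.
Equation of motion (constant flow): PIP = Vt/C + R·V̇ + PEEP.
Vt/C = PIP − R·V̇ − PEEP = 38 − 7.041 − 14 = 16.959 cmH2O.
Vt = C × 16.959 = 21.5 × 16.959 = 364.62 mL.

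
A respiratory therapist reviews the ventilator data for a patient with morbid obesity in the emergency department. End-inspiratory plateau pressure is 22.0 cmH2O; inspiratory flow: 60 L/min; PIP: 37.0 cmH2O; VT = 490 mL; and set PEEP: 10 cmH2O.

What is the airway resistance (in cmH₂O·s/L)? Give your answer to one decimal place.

Flow: 60 L/min ÷ 60 = 1 L/s.
Raw = (PIP − Pplat) / flow = (37.0 − 22.0) / 1 = 15.0 / 1 = 15.0 cmH2O·s/L.

15.0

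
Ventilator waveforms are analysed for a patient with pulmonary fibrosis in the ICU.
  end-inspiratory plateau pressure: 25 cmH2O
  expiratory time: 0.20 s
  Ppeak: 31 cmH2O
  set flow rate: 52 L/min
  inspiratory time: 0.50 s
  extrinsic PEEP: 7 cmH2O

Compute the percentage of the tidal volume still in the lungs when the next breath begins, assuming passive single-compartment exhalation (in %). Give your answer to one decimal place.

Flow: 52 L/min ÷ 60 = 0.8667 L/s.
Vt = flow × Ti = 0.8667 L/s × 0.50 s × 1000 mL/L = 433.35 mL.
R = (PIP − Pplat)/V̇ = (31 − 25) / 0.8667 = 6.0/0.8667 = 6.923 cmH2O·s/L.
C = Vt/(Pplat − PEEP) = 433.35 / (25 − 7) = 433.35/18.0 = 24.075 mL/cmH2O.
τ = R × C = 6.923 × 0.02408 L/cmH2O = 0.1667 s.
Fraction remaining at end-expiration = e^(−Te/τ) = e^(−0.20/0.1667) = 0.3013 → 30.13%.

30.1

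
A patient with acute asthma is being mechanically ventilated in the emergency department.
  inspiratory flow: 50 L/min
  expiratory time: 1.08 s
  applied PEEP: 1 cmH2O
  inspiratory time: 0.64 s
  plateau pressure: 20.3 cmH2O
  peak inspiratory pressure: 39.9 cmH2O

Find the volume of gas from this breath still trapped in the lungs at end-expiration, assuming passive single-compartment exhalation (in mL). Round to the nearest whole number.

Flow: 50 L/min ÷ 60 = 0.8333 L/s.
Vt = flow × Ti = 0.8333 L/s × 0.64 s × 1000 mL/L = 533.31 mL.
R = (PIP − Pplat)/V̇ = (39.9 − 20.3) / 0.8333 = 19.6/0.8333 = 23.521 cmH2O·s/L.
C = Vt/(Pplat − PEEP) = 533.31 / (20.3 − 1) = 533.31/19.3 = 27.633 mL/cmH2O.
τ = R × C = 23.521 × 0.02763 L/cmH2O = 0.6499 s.
Fraction remaining = e^(−Te/τ) = e^(−1.08/0.6499) = 0.1898.
Trapped volume = 533.31 × 0.1898 = 101.22 mL.

101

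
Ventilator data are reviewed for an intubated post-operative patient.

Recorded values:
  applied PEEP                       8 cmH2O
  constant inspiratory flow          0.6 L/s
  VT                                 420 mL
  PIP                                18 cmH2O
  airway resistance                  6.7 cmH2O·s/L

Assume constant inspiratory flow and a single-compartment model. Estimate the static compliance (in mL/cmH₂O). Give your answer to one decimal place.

70.2

Equation of motion (constant flow): PIP = Vt/C + R·V̇ + PEEP.
Vt/C = PIP − R·V̇ − PEEP = 18 − 6.7×0.6 − 8 = 18 − 4.02 − 8 = 5.98 cmH2O.
C = Vt / 5.98 = 420 / 5.98 = 70.234 mL/cmH2O.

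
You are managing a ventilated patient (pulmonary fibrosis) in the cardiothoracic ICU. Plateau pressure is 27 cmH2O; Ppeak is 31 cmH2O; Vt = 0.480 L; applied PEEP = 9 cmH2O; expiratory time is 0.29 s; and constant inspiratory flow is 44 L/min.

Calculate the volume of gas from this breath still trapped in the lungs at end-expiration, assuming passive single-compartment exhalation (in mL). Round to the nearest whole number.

65

Flow: 44 L/min ÷ 60 = 0.7333 L/s.
R = (PIP − Pplat)/V̇ = (31 − 27) / 0.7333 = 4.0/0.7333 = 5.455 cmH2O·s/L.
C = Vt/(Pplat − PEEP) = 480.0 / (27 − 9) = 480.0/18.0 = 26.667 mL/cmH2O.
τ = R × C = 5.455 × 0.02667 L/cmH2O = 0.1455 s.
Fraction remaining = e^(−Te/τ) = e^(−0.29/0.1455) = 0.1363.
Trapped volume = 480.0 × 0.1363 = 65.424 mL.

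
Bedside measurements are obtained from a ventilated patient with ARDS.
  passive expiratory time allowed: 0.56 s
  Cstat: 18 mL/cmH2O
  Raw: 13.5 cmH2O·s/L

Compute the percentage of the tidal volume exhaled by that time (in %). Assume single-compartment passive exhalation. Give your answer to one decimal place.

90.0

τ = R × C = 13.5 × 18 mL/cmH2O = 13.5 × 0.018 L/cmH2O = 0.243 s.
Passive exhalation: V(t)/V₀ = e^(−t/τ) = e^(−0.56/0.243) = 0.09981.
Fraction exhaled = 1 − 0.09981 = 0.9002 → 90.02%.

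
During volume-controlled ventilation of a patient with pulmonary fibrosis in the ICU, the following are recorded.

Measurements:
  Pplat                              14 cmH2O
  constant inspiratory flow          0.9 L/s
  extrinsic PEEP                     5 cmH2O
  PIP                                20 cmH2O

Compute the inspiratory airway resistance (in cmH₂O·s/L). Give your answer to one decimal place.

6.7

Raw = (PIP − Pplat) / flow = (20 − 14) / 0.9 = 6.0 / 0.9 = 6.667 cmH2O·s/L.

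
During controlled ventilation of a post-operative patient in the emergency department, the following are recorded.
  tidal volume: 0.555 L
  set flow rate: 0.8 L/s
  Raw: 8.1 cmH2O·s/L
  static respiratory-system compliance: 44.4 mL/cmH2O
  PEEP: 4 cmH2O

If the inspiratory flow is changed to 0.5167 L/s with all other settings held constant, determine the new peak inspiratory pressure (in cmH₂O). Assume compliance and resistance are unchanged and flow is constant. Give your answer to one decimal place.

20.7

PIP = Vt/C + R·V̇ + PEEP (constant-flow equation of motion).
Only the resistive term changes: ΔPIP = R × ΔV̇ = 8.1 × (0.5167 − 0.8) = 8.1 × -0.2833 = -2.295 cmH2O.
Original PIP = 555/44.4 + 8.1×0.8 + 4 = 22.98 cmH2O; new PIP = 22.98 + (-2.295) = 20.685 cmH2O.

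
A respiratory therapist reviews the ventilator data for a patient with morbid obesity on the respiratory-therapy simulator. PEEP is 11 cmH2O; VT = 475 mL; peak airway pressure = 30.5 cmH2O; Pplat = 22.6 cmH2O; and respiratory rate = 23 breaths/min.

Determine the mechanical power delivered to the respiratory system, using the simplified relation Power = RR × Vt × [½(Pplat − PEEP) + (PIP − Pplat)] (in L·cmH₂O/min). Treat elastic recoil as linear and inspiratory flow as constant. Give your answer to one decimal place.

Per-breath work = Vt × [½(Pplat−PEEP) + (PIP−Pplat)] = 0.475 × [0.5×11.6 + 7.9] = 0.475 × 13.7 = 6.508 L·cmH2O.
Power = 23 × 6.508 = 149.68 L·cmH2O/min.

149.7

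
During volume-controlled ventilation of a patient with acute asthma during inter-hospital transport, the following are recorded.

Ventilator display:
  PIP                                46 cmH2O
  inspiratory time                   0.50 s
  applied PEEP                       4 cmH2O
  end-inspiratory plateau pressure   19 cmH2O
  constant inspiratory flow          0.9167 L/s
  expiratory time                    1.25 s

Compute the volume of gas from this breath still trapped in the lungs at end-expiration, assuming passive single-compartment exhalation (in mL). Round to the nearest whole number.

Vt = flow × Ti = 0.9167 L/s × 0.50 s × 1000 mL/L = 458.35 mL.
R = (PIP − Pplat)/V̇ = (46 − 19) / 0.9167 = 27.0/0.9167 = 29.453 cmH2O·s/L.
C = Vt/(Pplat − PEEP) = 458.35 / (19 − 4) = 458.35/15.0 = 30.557 mL/cmH2O.
τ = R × C = 29.453 × 0.03056 L/cmH2O = 0.9001 s.
Fraction remaining = e^(−Te/τ) = e^(−1.25/0.9001) = 0.2494.
Trapped volume = 458.35 × 0.2494 = 114.31 mL.

114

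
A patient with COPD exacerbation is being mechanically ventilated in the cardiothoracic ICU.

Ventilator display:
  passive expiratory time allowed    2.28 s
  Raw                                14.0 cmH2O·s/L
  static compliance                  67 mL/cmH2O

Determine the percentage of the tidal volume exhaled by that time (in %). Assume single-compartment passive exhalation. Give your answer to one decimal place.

τ = R × C = 14.0 × 67 mL/cmH2O = 14.0 × 0.067 L/cmH2O = 0.938 s.
Passive exhalation: V(t)/V₀ = e^(−t/τ) = e^(−2.28/0.938) = 0.08797.
Fraction exhaled = 1 − 0.08797 = 0.912 → 91.2%.

91.2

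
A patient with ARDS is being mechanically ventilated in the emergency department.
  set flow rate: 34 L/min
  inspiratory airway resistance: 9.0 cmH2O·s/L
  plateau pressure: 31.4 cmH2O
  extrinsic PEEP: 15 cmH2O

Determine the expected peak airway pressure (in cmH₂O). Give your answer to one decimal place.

36.5

Flow: 34 L/min ÷ 60 = 0.5667 L/s.
PIP = Pplat + Raw × flow = 31.4 + 9.0 × 0.5667 = 31.4 + 5.1 = 36.5 cmH2O.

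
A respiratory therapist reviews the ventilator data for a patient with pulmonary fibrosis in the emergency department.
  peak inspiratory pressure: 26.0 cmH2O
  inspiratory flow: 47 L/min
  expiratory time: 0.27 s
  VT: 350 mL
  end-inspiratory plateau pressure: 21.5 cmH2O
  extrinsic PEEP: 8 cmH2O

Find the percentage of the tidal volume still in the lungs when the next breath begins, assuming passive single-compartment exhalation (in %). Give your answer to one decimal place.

16.3

Flow: 47 L/min ÷ 60 = 0.7833 L/s.
R = (PIP − Pplat)/V̇ = (26.0 − 21.5) / 0.7833 = 4.5/0.7833 = 5.745 cmH2O·s/L.
C = Vt/(Pplat − PEEP) = 350.0 / (21.5 − 8) = 350.0/13.5 = 25.926 mL/cmH2O.
τ = R × C = 5.745 × 0.02593 L/cmH2O = 0.149 s.
Fraction remaining at end-expiration = e^(−Te/τ) = e^(−0.27/0.149) = 0.1633 → 16.33%.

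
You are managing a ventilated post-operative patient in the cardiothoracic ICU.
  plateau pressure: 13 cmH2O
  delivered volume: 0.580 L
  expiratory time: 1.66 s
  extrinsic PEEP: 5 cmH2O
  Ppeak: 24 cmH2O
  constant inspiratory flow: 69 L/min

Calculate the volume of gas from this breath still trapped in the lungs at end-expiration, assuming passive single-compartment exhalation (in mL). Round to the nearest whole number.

Flow: 69 L/min ÷ 60 = 1.15 L/s.
R = (PIP − Pplat)/V̇ = (24 − 13) / 1.15 = 11.0/1.15 = 9.565 cmH2O·s/L.
C = Vt/(Pplat − PEEP) = 580.0 / (13 − 5) = 580.0/8.0 = 72.5 mL/cmH2O.
τ = R × C = 9.565 × 0.0725 L/cmH2O = 0.6935 s.
Fraction remaining = e^(−Te/τ) = e^(−1.66/0.6935) = 0.0913.
Trapped volume = 580.0 × 0.0913 = 52.954 mL.

53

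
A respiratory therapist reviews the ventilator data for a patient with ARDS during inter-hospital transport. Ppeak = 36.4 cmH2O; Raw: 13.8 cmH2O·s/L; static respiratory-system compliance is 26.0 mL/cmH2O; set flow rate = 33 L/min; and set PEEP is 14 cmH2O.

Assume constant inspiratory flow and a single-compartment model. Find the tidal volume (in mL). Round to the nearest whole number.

385

Flow: 33 L/min ÷ 60 = 0.55 L/s.
Equation of motion (constant flow): PIP = Vt/C + R·V̇ + PEEP.
Vt/C = PIP − R·V̇ − PEEP = 36.4 − 7.59 − 14 = 14.81 cmH2O.
Vt = C × 14.81 = 26.0 × 14.81 = 385.06 mL.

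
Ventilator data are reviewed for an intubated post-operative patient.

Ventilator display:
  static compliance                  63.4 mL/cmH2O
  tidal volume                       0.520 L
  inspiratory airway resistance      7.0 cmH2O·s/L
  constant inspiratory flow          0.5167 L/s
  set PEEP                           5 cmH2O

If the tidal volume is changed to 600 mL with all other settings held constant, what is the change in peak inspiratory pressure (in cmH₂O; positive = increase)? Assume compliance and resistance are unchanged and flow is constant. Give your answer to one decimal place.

PIP = Vt/C + R·V̇ + PEEP (constant-flow equation of motion).
Only the elastic term changes: ΔPIP = ΔVt / C = (600 − 520) / 63.4 = 1.262 cmH2O.

1.3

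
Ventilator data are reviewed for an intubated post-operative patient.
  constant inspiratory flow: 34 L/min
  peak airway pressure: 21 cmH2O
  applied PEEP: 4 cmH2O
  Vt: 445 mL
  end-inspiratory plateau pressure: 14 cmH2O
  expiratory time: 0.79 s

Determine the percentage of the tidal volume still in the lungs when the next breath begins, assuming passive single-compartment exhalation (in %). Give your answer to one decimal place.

23.8

Flow: 34 L/min ÷ 60 = 0.5667 L/s.
R = (PIP − Pplat)/V̇ = (21 − 14) / 0.5667 = 7.0/0.5667 = 12.352 cmH2O·s/L.
C = Vt/(Pplat − PEEP) = 445.0 / (14 − 4) = 445.0/10.0 = 44.5 mL/cmH2O.
τ = R × C = 12.352 × 0.0445 L/cmH2O = 0.5497 s.
Fraction remaining at end-expiration = e^(−Te/τ) = e^(−0.79/0.5497) = 0.2376 → 23.76%.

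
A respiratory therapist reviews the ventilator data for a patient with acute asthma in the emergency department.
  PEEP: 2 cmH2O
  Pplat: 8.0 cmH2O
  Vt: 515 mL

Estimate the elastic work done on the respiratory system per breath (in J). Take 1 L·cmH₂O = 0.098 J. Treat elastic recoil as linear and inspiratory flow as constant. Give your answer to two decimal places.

Elastic work ≈ ½ × (Pplat − PEEP) × Vt = 0.5 × (8.0 − 2) × 0.515 L = 0.5 × 6.0 × 0.515 = 1.545 L·cmH2O.
× 0.098 J/(L·cmH2O) → 0.1514 J.

0.15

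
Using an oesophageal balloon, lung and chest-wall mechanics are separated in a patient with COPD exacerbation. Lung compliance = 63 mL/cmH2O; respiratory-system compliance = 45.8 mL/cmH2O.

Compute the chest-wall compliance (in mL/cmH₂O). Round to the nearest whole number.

1/Ccw = 1/Crs − 1/CL.
1/Ccw = 1/45.8 − 1/63 = 0.005961.
Ccw = 167.76 mL/cmH2O.

168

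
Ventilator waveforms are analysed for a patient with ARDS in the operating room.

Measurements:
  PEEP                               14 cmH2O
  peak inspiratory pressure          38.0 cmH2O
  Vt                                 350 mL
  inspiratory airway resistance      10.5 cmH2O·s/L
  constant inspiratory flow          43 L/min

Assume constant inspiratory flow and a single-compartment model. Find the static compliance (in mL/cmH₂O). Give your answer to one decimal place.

Flow: 43 L/min ÷ 60 = 0.7167 L/s.
Equation of motion (constant flow): PIP = Vt/C + R·V̇ + PEEP.
Vt/C = PIP − R·V̇ − PEEP = 38.0 − 10.5×0.7167 − 14 = 38.0 − 7.525 − 14 = 16.475 cmH2O.
C = Vt / 16.475 = 350 / 16.475 = 21.244 mL/cmH2O.

21.2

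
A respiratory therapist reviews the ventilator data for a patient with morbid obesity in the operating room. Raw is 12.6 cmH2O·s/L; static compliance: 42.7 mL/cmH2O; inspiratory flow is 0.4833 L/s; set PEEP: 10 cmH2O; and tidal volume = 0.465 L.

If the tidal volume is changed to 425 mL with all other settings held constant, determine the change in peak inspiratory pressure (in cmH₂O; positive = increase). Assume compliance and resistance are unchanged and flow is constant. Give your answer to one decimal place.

PIP = Vt/C + R·V̇ + PEEP (constant-flow equation of motion).
Only the elastic term changes: ΔPIP = ΔVt / C = (425 − 465) / 42.7 = -0.9368 cmH2O.

-0.9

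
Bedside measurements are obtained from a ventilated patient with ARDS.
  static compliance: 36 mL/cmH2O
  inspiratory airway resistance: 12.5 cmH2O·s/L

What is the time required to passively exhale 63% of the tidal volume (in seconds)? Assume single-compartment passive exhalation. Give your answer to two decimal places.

τ = R × C = 12.5 × 36 mL/cmH2O = 12.5 × 0.036 L/cmH2O = 0.45 s.
Exhaled fraction f = 1 − e^(−t/τ) → t = −τ·ln(1 − f) = −0.45·ln(0.37) = 0.4474 s.

0.45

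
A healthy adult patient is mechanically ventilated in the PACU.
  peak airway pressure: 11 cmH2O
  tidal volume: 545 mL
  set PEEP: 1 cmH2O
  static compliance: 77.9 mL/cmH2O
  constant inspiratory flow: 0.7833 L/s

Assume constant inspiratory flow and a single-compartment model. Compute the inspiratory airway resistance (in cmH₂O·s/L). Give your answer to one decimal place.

3.8

Equation of motion (constant flow): PIP = Vt/C + R·V̇ + PEEP.
R·V̇ = PIP − Vt/C − PEEP = 11 − 545/77.9 − 1 = 11 − 6.996 − 1 = 3.004 cmH2O.
R = 3.004 / 0.7833 = 3.835 cmH2O·s/L.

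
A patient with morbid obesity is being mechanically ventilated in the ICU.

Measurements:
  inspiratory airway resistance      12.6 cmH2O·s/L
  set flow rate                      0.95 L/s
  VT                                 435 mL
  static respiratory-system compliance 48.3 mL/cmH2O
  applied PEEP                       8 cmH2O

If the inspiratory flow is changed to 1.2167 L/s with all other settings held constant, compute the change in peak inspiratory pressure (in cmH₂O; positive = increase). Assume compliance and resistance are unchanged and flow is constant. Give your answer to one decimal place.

3.4

PIP = Vt/C + R·V̇ + PEEP (constant-flow equation of motion).
Only the resistive term changes: ΔPIP = R × ΔV̇ = 12.6 × (1.2167 − 0.95) = 12.6 × 0.2667 = 3.36 cmH2O.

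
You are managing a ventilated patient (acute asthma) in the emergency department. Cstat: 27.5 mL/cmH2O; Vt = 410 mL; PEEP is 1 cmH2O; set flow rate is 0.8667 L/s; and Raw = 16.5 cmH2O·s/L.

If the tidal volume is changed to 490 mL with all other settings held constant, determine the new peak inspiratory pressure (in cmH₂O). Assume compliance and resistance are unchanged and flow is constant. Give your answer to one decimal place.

PIP = Vt/C + R·V̇ + PEEP (constant-flow equation of motion).
Only the elastic term changes: ΔPIP = ΔVt / C = (490 − 410) / 27.5 = 2.909 cmH2O.
Original PIP = 410/27.5 + 16.5×0.8667 + 1 = 30.21 cmH2O; new PIP = 30.21 + (2.909) = 33.119 cmH2O.

33.1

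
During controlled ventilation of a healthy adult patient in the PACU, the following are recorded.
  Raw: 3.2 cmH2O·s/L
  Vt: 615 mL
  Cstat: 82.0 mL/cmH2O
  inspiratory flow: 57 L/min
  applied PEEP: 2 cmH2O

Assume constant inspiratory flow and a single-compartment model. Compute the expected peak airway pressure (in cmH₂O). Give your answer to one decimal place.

12.5

Flow: 57 L/min ÷ 60 = 0.95 L/s.
Equation of motion (constant flow): PIP = Vt/C + R·V̇ + PEEP.
PIP = 615/82.0 + 3.2×0.95 + 2 = 7.5 + 3.04 + 2 = 12.54 cmH2O.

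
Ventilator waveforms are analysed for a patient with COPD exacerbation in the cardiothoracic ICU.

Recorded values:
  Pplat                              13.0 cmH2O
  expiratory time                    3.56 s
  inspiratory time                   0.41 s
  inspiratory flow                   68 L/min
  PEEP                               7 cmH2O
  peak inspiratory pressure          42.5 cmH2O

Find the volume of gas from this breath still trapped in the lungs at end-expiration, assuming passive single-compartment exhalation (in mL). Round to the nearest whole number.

Flow: 68 L/min ÷ 60 = 1.1333 L/s.
Vt = flow × Ti = 1.1333 L/s × 0.41 s × 1000 mL/L = 464.65 mL.
R = (PIP − Pplat)/V̇ = (42.5 − 13.0) / 1.1333 = 29.5/1.1333 = 26.03 cmH2O·s/L.
C = Vt/(Pplat − PEEP) = 464.65 / (13.0 − 7) = 464.65/6.0 = 77.442 mL/cmH2O.
τ = R × C = 26.03 × 0.07744 L/cmH2O = 2.016 s.
Fraction remaining = e^(−Te/τ) = e^(−3.56/2.016) = 0.171.
Trapped volume = 464.65 × 0.171 = 79.455 mL.

79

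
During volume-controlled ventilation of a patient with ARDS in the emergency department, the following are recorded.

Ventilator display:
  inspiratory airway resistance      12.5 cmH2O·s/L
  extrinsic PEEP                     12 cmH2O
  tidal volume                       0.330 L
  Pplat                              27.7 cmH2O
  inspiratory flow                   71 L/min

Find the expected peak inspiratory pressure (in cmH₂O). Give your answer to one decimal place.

42.5

Flow: 71 L/min ÷ 60 = 1.1833 L/s.
PIP = Pplat + Raw × flow = 27.7 + 12.5 × 1.1833 = 27.7 + 14.791 = 42.491 cmH2O.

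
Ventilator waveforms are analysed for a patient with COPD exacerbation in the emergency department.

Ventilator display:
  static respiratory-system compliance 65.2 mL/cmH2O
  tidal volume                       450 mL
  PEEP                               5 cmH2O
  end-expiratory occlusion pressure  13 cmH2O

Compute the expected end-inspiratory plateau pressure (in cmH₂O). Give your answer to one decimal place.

End-expiratory occlusion gives total PEEP = 13 cmH2O (intrinsic PEEP = 13 − 5 = 8). Use total PEEP for the elastic gradient.
Pplat = PEEPtotal + Vt / Cstat = 13 + 450 / 65.2 = 13 + 6.902 = 19.902 cmH2O.

19.9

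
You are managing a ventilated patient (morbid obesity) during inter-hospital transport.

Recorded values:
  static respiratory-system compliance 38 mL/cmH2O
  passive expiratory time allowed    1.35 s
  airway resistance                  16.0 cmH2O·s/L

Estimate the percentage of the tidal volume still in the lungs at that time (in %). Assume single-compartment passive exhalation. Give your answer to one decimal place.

10.9

τ = R × C = 16.0 × 38 mL/cmH2O = 16.0 × 0.038 L/cmH2O = 0.608 s.
Passive exhalation: V(t)/V₀ = e^(−t/τ) = e^(−1.35/0.608) = 0.1086.
Fraction remaining = 0.1086 → 10.86%.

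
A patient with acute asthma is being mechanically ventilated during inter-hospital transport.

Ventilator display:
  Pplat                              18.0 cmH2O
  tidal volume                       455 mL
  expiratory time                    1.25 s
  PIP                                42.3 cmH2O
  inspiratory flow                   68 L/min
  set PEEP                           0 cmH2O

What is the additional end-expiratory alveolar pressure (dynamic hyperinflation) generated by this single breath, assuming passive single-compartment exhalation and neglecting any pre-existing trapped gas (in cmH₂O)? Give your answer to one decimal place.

1.8

Flow: 68 L/min ÷ 60 = 1.1333 L/s.
R = (PIP − Pplat)/V̇ = (42.3 − 18.0) / 1.1333 = 24.3/1.1333 = 21.442 cmH2O·s/L.
C = Vt/(Pplat − PEEP) = 455.0 / (18.0 − 0) = 455.0/18.0 = 25.278 mL/cmH2O.
τ = R × C = 21.442 × 0.02528 L/cmH2O = 0.5421 s.
Fraction remaining = e^(−Te/τ) = e^(−1.25/0.5421) = 0.09967; trapped volume = 455.0 × 0.09967 = 45.35 mL.
Additional alveolar pressure from trapping ≈ V_trapped / C = 45.35 / 25.278 = 1.794 cmH2O.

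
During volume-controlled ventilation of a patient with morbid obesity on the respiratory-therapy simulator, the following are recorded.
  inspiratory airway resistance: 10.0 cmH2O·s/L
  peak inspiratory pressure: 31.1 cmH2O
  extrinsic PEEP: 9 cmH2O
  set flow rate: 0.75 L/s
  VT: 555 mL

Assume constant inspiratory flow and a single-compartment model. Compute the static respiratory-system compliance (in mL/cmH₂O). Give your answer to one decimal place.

Equation of motion (constant flow): PIP = Vt/C + R·V̇ + PEEP.
Vt/C = PIP − R·V̇ − PEEP = 31.1 − 10.0×0.75 − 9 = 31.1 − 7.5 − 9 = 14.6 cmH2O.
C = Vt / 14.6 = 555 / 14.6 = 38.014 mL/cmH2O.

38.0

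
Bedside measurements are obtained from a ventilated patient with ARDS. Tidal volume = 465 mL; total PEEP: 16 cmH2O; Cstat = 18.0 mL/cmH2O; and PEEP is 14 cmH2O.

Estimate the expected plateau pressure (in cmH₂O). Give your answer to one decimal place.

End-expiratory occlusion gives total PEEP = 16 cmH2O (intrinsic PEEP = 16 − 14 = 2). Use total PEEP for the elastic gradient.
Pplat = PEEPtotal + Vt / Cstat = 16 + 465 / 18.0 = 16 + 25.833 = 41.833 cmH2O.

41.8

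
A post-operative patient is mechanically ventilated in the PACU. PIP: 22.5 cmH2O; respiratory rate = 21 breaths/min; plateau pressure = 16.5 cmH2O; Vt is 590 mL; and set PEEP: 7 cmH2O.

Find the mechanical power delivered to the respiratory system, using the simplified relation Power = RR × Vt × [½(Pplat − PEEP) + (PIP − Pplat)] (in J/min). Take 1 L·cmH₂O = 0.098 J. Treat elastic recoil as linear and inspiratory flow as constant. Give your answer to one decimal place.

Per-breath work = Vt × [½(Pplat−PEEP) + (PIP−Pplat)] = 0.590 × [0.5×9.5 + 6.0] = 0.590 × 10.75 = 6.343 L·cmH2O.
Power = 21 × 6.343 = 133.2 L·cmH2O/min.
× 0.098 J/(L·cmH2O) → 13.054 J/min.

13.1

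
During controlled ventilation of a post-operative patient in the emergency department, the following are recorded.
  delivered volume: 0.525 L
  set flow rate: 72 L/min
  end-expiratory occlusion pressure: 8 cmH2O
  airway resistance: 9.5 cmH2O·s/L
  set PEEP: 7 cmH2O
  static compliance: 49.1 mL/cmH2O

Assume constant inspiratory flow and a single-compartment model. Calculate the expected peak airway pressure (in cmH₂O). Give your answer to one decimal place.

Flow: 72 L/min ÷ 60 = 1.2 L/s.
Total PEEP = 8 cmH2O (set 7 + intrinsic 1); this is the baseline alveolar pressure.
Equation of motion (constant flow): PIP = Vt/C + R·V̇ + PEEP.
PIP = 525/49.1 + 9.5×1.2 + 8 = 10.692 + 11.4 + 8 = 30.092 cmH2O.

30.1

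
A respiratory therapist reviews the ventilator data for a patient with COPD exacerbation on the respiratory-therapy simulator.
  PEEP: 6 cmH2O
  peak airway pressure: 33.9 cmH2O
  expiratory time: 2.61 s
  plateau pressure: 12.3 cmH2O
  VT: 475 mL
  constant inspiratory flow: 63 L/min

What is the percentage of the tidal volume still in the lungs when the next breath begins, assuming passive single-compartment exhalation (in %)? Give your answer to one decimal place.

Flow: 63 L/min ÷ 60 = 1.05 L/s.
R = (PIP − Pplat)/V̇ = (33.9 − 12.3) / 1.05 = 21.6/1.05 = 20.571 cmH2O·s/L.
C = Vt/(Pplat − PEEP) = 475.0 / (12.3 − 6) = 475.0/6.3 = 75.397 mL/cmH2O.
τ = R × C = 20.571 × 0.0754 L/cmH2O = 1.551 s.
Fraction remaining at end-expiration = e^(−Te/τ) = e^(−2.61/1.551) = 0.1859 → 18.59%.

18.6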